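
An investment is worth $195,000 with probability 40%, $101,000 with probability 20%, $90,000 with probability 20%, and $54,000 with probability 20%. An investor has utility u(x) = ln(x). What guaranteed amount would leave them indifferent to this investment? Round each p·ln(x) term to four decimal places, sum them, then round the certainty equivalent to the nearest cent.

E[u] = 0.4·ln(195000) + 0.2·ln(101000) + 0.2·ln(90000) + 0.2·ln(54000) = 4.8723 + 2.3046 + 2.2815 + 2.1793 = 11.6377
CE = e^11.6377 ≈ 113289.30

$113,289.30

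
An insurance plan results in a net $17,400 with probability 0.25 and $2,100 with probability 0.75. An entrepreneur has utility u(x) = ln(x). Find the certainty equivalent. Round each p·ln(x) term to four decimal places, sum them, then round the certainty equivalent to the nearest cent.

E[u] = 0.25·ln(17400) + 0.75·ln(2100) = 2.4411 + 5.7373 = 8.1784
CE = e^8.1784 ≈ 3563.15

$3,563.15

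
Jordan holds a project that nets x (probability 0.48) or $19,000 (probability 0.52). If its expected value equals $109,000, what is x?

0.48·x + 0.52·19000 = 109000
0.48·x = 109000 − 9880 = 99120
x = 99120 / 0.48 = 206500

x = $206,500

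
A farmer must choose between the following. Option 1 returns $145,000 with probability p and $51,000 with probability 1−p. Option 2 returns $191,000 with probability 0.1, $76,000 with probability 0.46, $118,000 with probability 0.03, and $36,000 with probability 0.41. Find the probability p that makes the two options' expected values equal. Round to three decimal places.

EV(Option 2) = 0.1 × 191000 + 0.46 × 76000 + 0.03 × 118000 + 0.41 × 36000 = 19100 + 34960 + 3540 + 14760 = 72360
p·145000 + (1−p)·51000 = 72360
94000p + 51000 = 72360
p = (72360 − 51000) / 94000

p = 0.227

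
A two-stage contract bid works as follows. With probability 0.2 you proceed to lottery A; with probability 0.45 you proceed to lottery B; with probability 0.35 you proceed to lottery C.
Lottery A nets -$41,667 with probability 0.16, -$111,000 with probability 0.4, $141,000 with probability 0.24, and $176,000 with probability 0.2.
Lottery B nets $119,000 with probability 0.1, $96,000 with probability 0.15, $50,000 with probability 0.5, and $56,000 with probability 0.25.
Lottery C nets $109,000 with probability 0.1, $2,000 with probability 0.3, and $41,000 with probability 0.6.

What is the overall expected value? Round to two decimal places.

$45,614.66

EV(A) = 0.16 × (-41667) + 0.4 × (-111000) + 0.24 × 141000 + 0.2 × 176000 = -6666.72 − 44400 + 33840 + 35200 = 17973.28
EV(B) = 0.1 × 119000 + 0.15 × 96000 + 0.5 × 50000 + 0.25 × 56000 = 11900 + 14400 + 25000 + 14000 = 65300
EV(C) = 0.1 × 109000 + 0.3 × 2000 + 0.6 × 41000 = 10900 + 600 + 24600 = 36100
Overall = 0.2 × 17973.28 + 0.45 × 65300 + 0.35 × 36100 = 3594.656 + 29385 + 12635 = 45614.656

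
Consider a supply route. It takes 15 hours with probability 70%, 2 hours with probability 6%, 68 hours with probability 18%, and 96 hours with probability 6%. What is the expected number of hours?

EV = 0.7 × 15 + 0.06 × 2 + 0.18 × 68 + 0.06 × 96 = 10.5 + 0.12 + 12.24 + 5.76 = 28.62

28.62 hours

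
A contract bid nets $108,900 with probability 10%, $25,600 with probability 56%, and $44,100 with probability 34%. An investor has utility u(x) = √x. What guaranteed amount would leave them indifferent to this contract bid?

$37,636

E[u] = 0.1·√108900 + 0.56·√25600 + 0.34·√44100 = 0.1·330 + 0.56·160 + 0.34·210 = 194
CE = (194)² = 37636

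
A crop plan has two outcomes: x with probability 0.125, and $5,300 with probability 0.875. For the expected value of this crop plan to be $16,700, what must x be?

0.125·x + 0.875·5300 = 16700
0.125·x = 16700 − 4637.5 = 12062.5
x = 12062.5 / 0.125 = 96500

x = $96,500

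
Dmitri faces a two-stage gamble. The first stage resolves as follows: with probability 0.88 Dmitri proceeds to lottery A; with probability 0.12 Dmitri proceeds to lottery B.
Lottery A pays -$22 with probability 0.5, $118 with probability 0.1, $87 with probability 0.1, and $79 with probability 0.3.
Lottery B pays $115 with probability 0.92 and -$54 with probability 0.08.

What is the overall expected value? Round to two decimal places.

$41.39

EV(A) = 0.5 × (-22) + 0.1 × 118 + 0.1 × 87 + 0.3 × 79 = -11 + 11.8 + 8.7 + 23.7 = 33.2
EV(B) = 0.92 × 115 + 0.08 × (-54) = 105.8 − 4.32 = 101.48
Overall = 0.88 × 33.2 + 0.12 × 101.48 = 29.216 + 12.1776 = 41.3936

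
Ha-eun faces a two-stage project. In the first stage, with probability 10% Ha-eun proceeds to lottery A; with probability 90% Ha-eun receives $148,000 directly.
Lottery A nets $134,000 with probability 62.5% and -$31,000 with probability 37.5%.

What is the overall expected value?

$140,412.50

EV(A) = 0.625 × 134000 + 0.375 × (-31000) = 83750 − 11625 = 72125
Branch B: 148000 (certain)
Overall = 0.1 × 72125 + 0.9 × 148000 = 7212.5 + 133200 = 140412.5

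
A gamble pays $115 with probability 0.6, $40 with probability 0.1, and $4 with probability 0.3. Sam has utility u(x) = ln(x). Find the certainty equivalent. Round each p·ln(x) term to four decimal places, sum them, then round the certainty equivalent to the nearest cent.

E[u] = 0.6·ln(115) + 0.1·ln(40) + 0.3·ln(4) = 2.8470 + 0.3689 + 0.4159 = 3.6318
CE = e^3.6318 ≈ 37.78

$37.78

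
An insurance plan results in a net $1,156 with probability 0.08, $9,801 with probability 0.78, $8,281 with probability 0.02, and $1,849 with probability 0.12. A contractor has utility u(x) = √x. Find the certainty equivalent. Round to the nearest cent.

E[u] = 0.08·√1156 + 0.78·√9801 + 0.02·√8281 + 0.12·√1849 = 0.08·34 + 0.78·99 + 0.02·91 + 0.12·43 = 86.92
CE = (86.92)² = 7555.0864

$7,555.09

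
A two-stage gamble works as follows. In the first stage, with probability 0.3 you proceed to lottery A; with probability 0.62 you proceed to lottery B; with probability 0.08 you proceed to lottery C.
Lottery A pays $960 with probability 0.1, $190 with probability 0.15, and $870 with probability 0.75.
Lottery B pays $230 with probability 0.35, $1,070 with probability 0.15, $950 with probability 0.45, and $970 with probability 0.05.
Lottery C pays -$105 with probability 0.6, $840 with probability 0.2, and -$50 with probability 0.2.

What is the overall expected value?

$685.24

EV(A) = 0.1 × 960 + 0.15 × 190 + 0.75 × 870 = 96 + 28.5 + 652.5 = 777
EV(B) = 0.35 × 230 + 0.15 × 1070 + 0.45 × 950 + 0.05 × 970 = 80.5 + 160.5 + 427.5 + 48.5 = 717
EV(C) = 0.6 × (-105) + 0.2 × 840 + 0.2 × (-50) = -63 + 168 − 10 = 95
Overall = 0.3 × 777 + 0.62 × 717 + 0.08 × 95 = 233.1 + 444.54 + 7.6 = 685.24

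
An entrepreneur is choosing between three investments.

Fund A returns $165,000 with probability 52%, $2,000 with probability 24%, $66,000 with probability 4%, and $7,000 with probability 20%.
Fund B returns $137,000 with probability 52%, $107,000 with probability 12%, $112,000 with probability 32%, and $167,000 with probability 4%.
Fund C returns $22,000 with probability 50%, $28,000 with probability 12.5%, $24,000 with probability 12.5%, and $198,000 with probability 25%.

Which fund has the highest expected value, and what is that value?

Fund A = 0.52 × 165000 + 0.24 × 2000 + 0.04 × 66000 + 0.2 × 7000 = 85800 + 480 + 2640 + 1400 = 90320
Fund B = 0.52 × 137000 + 0.12 × 107000 + 0.32 × 112000 + 0.04 × 167000 = 71240 + 12840 + 35840 + 6680 = 126600
Fund C = 0.5 × 22000 + 0.125 × 28000 + 0.125 × 24000 + 0.25 × 198000 = 11000 + 3500 + 3000 + 49500 = 67000

Fund B ($126,600)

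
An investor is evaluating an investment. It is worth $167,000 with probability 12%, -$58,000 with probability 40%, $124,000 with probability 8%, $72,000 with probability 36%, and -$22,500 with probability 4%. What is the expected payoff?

EV = 0.12 × 167000 + 0.4 × (-58000) + 0.08 × 124000 + 0.36 × 72000 + 0.04 × (-22500) = 20040 − 23200 + 9920 + 25920 − 900 = 31780

$31,780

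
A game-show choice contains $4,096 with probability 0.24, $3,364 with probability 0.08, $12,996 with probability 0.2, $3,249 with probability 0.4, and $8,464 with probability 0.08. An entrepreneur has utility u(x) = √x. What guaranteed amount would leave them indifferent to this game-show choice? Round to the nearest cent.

$5,323.16

E[u] = 0.24·√4096 + 0.08·√3364 + 0.2·√12996 + 0.4·√3249 + 0.08·√8464 = 0.24·64 + 0.08·58 + 0.2·114 + 0.4·57 + 0.08·92 = 72.96
CE = (72.96)² = 5323.1616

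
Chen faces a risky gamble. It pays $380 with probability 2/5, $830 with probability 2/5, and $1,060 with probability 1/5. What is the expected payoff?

$696

EV = 2/5 × 380 + 2/5 × 830 + 1/5 × 1060 = 152 + 332 + 212 = 696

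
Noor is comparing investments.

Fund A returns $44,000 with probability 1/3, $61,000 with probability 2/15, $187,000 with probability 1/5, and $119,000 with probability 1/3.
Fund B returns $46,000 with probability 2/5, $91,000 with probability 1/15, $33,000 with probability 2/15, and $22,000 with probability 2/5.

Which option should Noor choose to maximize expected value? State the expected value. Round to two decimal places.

Fund A ($99,866.67)

Fund A = 1/3 × 44000 + 2/15 × 61000 + 1/5 × 187000 + 1/3 × 119000 = 14666.6667 + 8133.3333 + 37400 + 39666.6667 = 99866.6667
Fund B = 2/5 × 46000 + 1/15 × 91000 + 2/15 × 33000 + 2/5 × 22000 = 18400 + 6066.6667 + 4400 + 8800 = 37666.6667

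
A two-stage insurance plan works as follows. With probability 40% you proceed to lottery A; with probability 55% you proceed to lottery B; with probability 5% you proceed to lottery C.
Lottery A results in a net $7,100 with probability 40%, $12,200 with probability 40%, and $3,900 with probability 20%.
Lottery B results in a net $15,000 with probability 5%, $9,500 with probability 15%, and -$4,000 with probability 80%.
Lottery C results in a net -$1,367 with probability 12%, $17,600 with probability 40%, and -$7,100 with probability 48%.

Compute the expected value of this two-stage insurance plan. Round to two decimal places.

$3,009.65

EV(A) = 0.4 × 7100 + 0.4 × 12200 + 0.2 × 3900 = 2840 + 4880 + 780 = 8500
EV(B) = 0.05 × 15000 + 0.15 × 9500 + 0.8 × (-4000) = 750 + 1425 − 3200 = -1025
EV(C) = 0.12 × (-1367) + 0.4 × 17600 + 0.48 × (-7100) = -164.04 + 7040 − 3408 = 3467.96
Overall = 0.4 × 8500 + 0.55 × (-1025) + 0.05 × 3467.96 = 3400 − 563.75 + 173.398 = 3009.648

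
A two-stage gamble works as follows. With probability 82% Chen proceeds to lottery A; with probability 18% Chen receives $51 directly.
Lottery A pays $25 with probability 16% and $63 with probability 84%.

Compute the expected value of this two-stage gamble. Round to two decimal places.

$55.85

EV(A) = 0.16 × 25 + 0.84 × 63 = 4 + 52.92 = 56.92
Branch B: 51 (certain)
Overall = 0.82 × 56.92 + 0.18 × 51 = 46.6744 + 9.18 = 55.8544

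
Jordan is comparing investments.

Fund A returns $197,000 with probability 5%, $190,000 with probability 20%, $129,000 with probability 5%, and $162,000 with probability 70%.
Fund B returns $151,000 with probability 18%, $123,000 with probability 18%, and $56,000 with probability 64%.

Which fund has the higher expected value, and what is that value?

Fund A = 0.05 × 197000 + 0.2 × 190000 + 0.05 × 129000 + 0.7 × 162000 = 9850 + 38000 + 6450 + 113400 = 167700
Fund B = 0.18 × 151000 + 0.18 × 123000 + 0.64 × 56000 = 27180 + 22140 + 35840 = 85160

Fund A ($167,700)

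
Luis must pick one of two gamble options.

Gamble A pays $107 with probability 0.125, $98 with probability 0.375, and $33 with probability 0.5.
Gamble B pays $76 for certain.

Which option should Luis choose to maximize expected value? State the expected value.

Gamble A = 0.125 × 107 + 0.375 × 98 + 0.5 × 33 = 13.375 + 36.75 + 16.5 = 66.625
Gamble B: 76 (certain)

Gamble B ($76)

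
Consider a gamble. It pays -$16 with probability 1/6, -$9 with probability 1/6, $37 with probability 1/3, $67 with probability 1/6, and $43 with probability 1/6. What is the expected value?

EV = 1/6 × (-16) + 1/6 × (-9) + 1/3 × 37 + 1/6 × 67 + 1/6 × 43 = -2.6667 − 1.5 + 12.3333 + 11.1667 + 7.1667 = 26.5

$26.50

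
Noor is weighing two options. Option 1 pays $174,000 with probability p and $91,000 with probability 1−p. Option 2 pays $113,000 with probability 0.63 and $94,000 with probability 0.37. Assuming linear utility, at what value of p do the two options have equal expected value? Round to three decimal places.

EV(Option 2) = 0.63 × 113000 + 0.37 × 94000 = 71190 + 34780 = 105970
p·174000 + (1−p)·91000 = 105970
83000p + 91000 = 105970
p = (105970 − 91000) / 83000

p = 0.180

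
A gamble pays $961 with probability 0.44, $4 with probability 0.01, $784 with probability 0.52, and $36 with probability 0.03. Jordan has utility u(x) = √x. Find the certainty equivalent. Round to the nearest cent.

E[u] = 0.44·√961 + 0.01·√4 + 0.52·√784 + 0.03·√36 = 0.44·31 + 0.01·2 + 0.52·28 + 0.03·6 = 28.4
CE = (28.4)² = 806.56

$806.56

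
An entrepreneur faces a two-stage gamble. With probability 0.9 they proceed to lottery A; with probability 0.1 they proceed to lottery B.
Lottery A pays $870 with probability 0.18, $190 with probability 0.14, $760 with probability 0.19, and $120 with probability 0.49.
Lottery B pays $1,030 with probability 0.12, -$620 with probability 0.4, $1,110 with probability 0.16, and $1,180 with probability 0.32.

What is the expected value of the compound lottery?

$390.84

EV(A) = 0.18 × 870 + 0.14 × 190 + 0.19 × 760 + 0.49 × 120 = 156.6 + 26.6 + 144.4 + 58.8 = 386.4
EV(B) = 0.12 × 1030 + 0.4 × (-620) + 0.16 × 1110 + 0.32 × 1180 = 123.6 − 248 + 177.6 + 377.6 = 430.8
Overall = 0.9 × 386.4 + 0.1 × 430.8 = 347.76 + 43.08 = 390.84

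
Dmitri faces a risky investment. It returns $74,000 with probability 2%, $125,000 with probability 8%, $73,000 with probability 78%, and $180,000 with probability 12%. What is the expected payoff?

$90,020

EV = 0.02 × 74000 + 0.08 × 125000 + 0.78 × 73000 + 0.12 × 180000 = 1480 + 10000 + 56940 + 21600 = 90020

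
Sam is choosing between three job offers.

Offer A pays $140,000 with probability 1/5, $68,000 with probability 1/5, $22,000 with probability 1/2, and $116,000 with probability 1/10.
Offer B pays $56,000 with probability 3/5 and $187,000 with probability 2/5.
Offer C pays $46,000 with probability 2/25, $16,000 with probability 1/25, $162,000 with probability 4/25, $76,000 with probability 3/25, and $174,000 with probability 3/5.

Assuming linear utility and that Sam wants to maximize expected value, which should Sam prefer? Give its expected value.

Offer C ($143,760)

Offer A = 1/5 × 140000 + 1/5 × 68000 + 1/2 × 22000 + 1/10 × 116000 = 28000 + 13600 + 11000 + 11600 = 64200
Offer B = 3/5 × 56000 + 2/5 × 187000 = 33600 + 74800 = 108400
Offer C = 2/25 × 46000 + 1/25 × 16000 + 4/25 × 162000 + 3/25 × 76000 + 3/5 × 174000 = 3680 + 640 + 25920 + 9120 + 104400 = 143760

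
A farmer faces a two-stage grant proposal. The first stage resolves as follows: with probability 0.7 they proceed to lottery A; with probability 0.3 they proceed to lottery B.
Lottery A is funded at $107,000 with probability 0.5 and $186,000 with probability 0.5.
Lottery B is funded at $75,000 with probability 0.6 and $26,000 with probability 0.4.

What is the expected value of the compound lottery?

$119,170

EV(A) = 0.5 × 107000 + 0.5 × 186000 = 53500 + 93000 = 146500
EV(B) = 0.6 × 75000 + 0.4 × 26000 = 45000 + 10400 = 55400
Overall = 0.7 × 146500 + 0.3 × 55400 = 102550 + 16620 = 119170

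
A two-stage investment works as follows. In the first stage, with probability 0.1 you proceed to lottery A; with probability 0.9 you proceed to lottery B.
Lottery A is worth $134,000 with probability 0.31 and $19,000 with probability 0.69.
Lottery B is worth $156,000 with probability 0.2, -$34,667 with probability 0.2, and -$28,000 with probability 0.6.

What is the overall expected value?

EV(A) = 0.31 × 134000 + 0.69 × 19000 = 41540 + 13110 = 54650
EV(B) = 0.2 × 156000 + 0.2 × (-34667) + 0.6 × (-28000) = 31200 − 6933.4 − 16800 = 7466.6
Overall = 0.1 × 54650 + 0.9 × 7466.6 = 5465 + 6719.94 = 12184.94

$12,184.94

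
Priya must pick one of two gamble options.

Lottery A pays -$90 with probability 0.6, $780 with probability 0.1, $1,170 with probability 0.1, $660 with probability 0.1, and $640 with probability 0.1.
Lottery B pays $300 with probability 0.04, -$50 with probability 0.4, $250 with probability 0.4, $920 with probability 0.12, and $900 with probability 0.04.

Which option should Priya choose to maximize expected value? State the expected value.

Lottery A ($271)

Lottery A = 0.6 × (-90) + 0.1 × 780 + 0.1 × 1170 + 0.1 × 660 + 0.1 × 640 = -54 + 78 + 117 + 66 + 64 = 271
Lottery B = 0.04 × 300 + 0.4 × (-50) + 0.4 × 250 + 0.12 × 920 + 0.04 × 900 = 12 − 20 + 100 + 110.4 + 36 = 238.4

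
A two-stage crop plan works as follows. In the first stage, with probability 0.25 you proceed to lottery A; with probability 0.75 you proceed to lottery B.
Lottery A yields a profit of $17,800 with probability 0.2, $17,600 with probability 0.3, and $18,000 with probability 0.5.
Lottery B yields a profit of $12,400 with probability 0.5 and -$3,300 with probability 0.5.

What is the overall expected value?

EV(A) = 0.2 × 17800 + 0.3 × 17600 + 0.5 × 18000 = 3560 + 5280 + 9000 = 17840
EV(B) = 0.5 × 12400 + 0.5 × (-3300) = 6200 − 1650 = 4550
Overall = 0.25 × 17840 + 0.75 × 4550 = 4460 + 3412.5 = 7872.5

$7,872.50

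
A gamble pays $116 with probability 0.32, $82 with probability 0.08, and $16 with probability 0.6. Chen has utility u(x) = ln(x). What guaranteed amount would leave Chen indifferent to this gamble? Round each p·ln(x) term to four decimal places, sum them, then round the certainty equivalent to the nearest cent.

$34.37

E[u] = 0.32·ln(116) + 0.08·ln(82) + 0.6·ln(16) = 1.5211 + 0.3525 + 1.6636 = 3.5372
CE = e^3.5372 ≈ 34.37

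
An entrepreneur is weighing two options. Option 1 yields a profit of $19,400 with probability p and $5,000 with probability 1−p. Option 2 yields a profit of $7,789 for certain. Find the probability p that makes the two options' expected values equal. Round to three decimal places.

p·19400 + (1−p)·5000 = 7789
14400p + 5000 = 7789
p = (7789 − 5000) / 14400

p = 0.194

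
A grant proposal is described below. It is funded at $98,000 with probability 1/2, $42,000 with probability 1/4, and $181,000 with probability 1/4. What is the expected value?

EV = 1/2 × 98000 + 1/4 × 42000 + 1/4 × 181000 = 49000 + 10500 + 45250 = 104750

$104,750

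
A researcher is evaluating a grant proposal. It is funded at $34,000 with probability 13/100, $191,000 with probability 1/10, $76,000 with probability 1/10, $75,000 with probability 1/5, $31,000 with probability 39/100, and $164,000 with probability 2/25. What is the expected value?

$71,330

EV = 13/100 × 34000 + 1/10 × 191000 + 1/10 × 76000 + 1/5 × 75000 + 39/100 × 31000 + 2/25 × 164000 = 4420 + 19100 + 7600 + 15000 + 12090 + 13120 = 71330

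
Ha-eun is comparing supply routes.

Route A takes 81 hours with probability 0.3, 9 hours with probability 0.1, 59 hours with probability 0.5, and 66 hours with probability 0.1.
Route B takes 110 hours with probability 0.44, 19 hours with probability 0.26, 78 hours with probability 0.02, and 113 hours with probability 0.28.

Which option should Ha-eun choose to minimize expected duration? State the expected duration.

Route A (61.3 hours)

Route A = 0.3 × 81 + 0.1 × 9 + 0.5 × 59 + 0.1 × 66 = 24.3 + 0.9 + 29.5 + 6.6 = 61.3
Route B = 0.44 × 110 + 0.26 × 19 + 0.02 × 78 + 0.28 × 113 = 48.4 + 4.94 + 1.56 + 31.64 = 86.54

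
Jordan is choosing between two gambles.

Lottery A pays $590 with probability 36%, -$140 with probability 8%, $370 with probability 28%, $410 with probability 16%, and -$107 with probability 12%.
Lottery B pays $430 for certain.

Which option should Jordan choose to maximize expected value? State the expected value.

Lottery A = 0.36 × 590 + 0.08 × (-140) + 0.28 × 370 + 0.16 × 410 + 0.12 × (-107) = 212.4 − 11.2 + 103.6 + 65.6 − 12.84 = 357.56
Lottery B: 430 (certain)

Lottery B ($430)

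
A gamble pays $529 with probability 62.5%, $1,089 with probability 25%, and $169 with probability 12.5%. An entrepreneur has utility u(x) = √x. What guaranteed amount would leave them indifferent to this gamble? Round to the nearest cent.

E[u] = 0.625·√529 + 0.25·√1089 + 0.125·√169 = 0.625·23 + 0.25·33 + 0.125·13 = 24.25
CE = (24.25)² = 588.0625

$588.06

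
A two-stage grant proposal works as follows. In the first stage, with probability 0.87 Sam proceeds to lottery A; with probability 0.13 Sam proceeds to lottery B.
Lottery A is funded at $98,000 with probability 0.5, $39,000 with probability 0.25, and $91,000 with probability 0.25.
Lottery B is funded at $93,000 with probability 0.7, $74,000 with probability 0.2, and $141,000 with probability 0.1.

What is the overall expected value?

EV(A) = 0.5 × 98000 + 0.25 × 39000 + 0.25 × 91000 = 49000 + 9750 + 22750 = 81500
EV(B) = 0.7 × 93000 + 0.2 × 74000 + 0.1 × 141000 = 65100 + 14800 + 14100 = 94000
Overall = 0.87 × 81500 + 0.13 × 94000 = 70905 + 12220 = 83125

$83,125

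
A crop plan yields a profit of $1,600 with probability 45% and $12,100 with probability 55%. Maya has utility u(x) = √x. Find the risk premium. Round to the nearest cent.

E[u] = 0.45·√1600 + 0.55·√12100 = 0.45·40 + 0.55·110 = 78.5
CE = (78.5)² = 6162.25
Risk premium = EV − CE = 7375 − 6162.25 = 1212.75

$1,212.75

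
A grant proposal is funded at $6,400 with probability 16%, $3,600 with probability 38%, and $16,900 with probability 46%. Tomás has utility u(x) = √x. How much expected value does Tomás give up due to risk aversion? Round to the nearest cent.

E[u] = 0.16·√6400 + 0.38·√3600 + 0.46·√16900 = 0.16·80 + 0.38·60 + 0.46·130 = 95.4
CE = (95.4)² = 9101.16
Risk premium = EV − CE = 10166 − 9101.16 = 1064.84

$1,064.84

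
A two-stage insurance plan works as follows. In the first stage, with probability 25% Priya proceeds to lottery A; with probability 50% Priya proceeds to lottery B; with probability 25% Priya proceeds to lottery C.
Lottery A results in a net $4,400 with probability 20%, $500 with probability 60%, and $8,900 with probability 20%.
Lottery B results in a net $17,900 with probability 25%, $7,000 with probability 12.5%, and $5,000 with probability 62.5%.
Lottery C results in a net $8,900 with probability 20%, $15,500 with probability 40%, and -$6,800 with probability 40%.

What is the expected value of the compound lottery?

EV(A) = 0.2 × 4400 + 0.6 × 500 + 0.2 × 8900 = 880 + 300 + 1780 = 2960
EV(B) = 0.25 × 17900 + 0.125 × 7000 + 0.625 × 5000 = 4475 + 875 + 3125 = 8475
EV(C) = 0.2 × 8900 + 0.4 × 15500 + 0.4 × (-6800) = 1780 + 6200 − 2720 = 5260
Overall = 0.25 × 2960 + 0.5 × 8475 + 0.25 × 5260 = 740 + 4237.5 + 1315 = 6292.5

$6,292.50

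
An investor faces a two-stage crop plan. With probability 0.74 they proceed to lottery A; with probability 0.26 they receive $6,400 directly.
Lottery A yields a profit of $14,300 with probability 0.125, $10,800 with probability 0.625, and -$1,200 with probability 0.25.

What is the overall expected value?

EV(A) = 0.125 × 14300 + 0.625 × 10800 + 0.25 × (-1200) = 1787.5 + 6750 − 300 = 8237.5
Branch B: 6400 (certain)
Overall = 0.74 × 8237.5 + 0.26 × 6400 = 6095.75 + 1664 = 7759.75

$7,759.75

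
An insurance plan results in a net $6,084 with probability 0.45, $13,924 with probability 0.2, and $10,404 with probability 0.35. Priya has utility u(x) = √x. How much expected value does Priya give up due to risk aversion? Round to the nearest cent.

$252.64

E[u] = 0.45·√6084 + 0.2·√13924 + 0.35·√10404 = 0.45·78 + 0.2·118 + 0.35·102 = 94.4
CE = (94.4)² = 8911.36
Risk premium = EV − CE = 9164 − 8911.36 = 252.64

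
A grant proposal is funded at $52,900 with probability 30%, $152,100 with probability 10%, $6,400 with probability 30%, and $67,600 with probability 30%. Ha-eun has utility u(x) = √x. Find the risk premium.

E[u] = 0.3·√52900 + 0.1·√152100 + 0.3·√6400 + 0.3·√67600 = 0.3·230 + 0.1·390 + 0.3·80 + 0.3·260 = 210
CE = (210)² = 44100
Risk premium = EV − CE = 53280 − 44100 = 9180

$9,180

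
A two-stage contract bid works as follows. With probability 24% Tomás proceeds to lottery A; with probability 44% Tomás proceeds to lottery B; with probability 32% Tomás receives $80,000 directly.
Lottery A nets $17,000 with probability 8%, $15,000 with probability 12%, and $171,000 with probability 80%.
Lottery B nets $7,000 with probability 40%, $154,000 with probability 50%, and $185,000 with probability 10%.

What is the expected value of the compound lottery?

$102,442.40

EV(A) = 0.08 × 17000 + 0.12 × 15000 + 0.8 × 171000 = 1360 + 1800 + 136800 = 139960
EV(B) = 0.4 × 7000 + 0.5 × 154000 + 0.1 × 185000 = 2800 + 77000 + 18500 = 98300
Branch C: 80000 (certain)
Overall = 0.24 × 139960 + 0.44 × 98300 + 0.32 × 80000 = 33590.4 + 43252 + 25600 = 102442.4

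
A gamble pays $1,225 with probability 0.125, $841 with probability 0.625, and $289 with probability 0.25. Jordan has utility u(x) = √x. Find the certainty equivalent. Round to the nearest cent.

E[u] = 0.125·√1225 + 0.625·√841 + 0.25·√289 = 0.125·35 + 0.625·29 + 0.25·17 = 26.75
CE = (26.75)² = 715.5625

$715.56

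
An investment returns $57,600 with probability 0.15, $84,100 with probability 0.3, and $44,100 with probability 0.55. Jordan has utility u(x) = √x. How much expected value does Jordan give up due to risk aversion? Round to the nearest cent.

$1,242.75

E[u] = 0.15·√57600 + 0.3·√84100 + 0.55·√44100 = 0.15·240 + 0.3·290 + 0.55·210 = 238.5
CE = (238.5)² = 56882.25
Risk premium = EV − CE = 58125 − 56882.25 = 1242.75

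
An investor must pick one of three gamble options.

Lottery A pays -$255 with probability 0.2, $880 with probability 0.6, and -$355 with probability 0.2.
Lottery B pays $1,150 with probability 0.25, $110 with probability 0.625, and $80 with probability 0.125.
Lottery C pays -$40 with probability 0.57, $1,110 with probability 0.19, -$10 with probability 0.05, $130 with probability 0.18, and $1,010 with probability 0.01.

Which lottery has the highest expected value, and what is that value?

Lottery A ($406)

Lottery A = 0.2 × (-255) + 0.6 × 880 + 0.2 × (-355) = -51 + 528 − 71 = 406
Lottery B = 0.25 × 1150 + 0.625 × 110 + 0.125 × 80 = 287.5 + 68.75 + 10 = 366.25
Lottery C = 0.57 × (-40) + 0.19 × 1110 + 0.05 × (-10) + 0.18 × 130 + 0.01 × 1010 = -22.8 + 210.9 − 0.5 + 23.4 + 10.1 = 221.1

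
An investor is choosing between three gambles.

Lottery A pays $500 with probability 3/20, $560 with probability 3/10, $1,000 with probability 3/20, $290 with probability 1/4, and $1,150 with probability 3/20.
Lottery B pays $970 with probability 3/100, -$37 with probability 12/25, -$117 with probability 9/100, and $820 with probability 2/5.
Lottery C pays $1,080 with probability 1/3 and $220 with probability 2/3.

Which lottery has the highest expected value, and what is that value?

Lottery A ($638)

Lottery A = 3/20 × 500 + 3/10 × 560 + 3/20 × 1000 + 1/4 × 290 + 3/20 × 1150 = 75 + 168 + 150 + 72.5 + 172.5 = 638
Lottery B = 3/100 × 970 + 12/25 × (-37) + 9/100 × (-117) + 2/5 × 820 = 29.1 − 17.76 − 10.53 + 328 = 328.81
Lottery C = 1/3 × 1080 + 2/3 × 220 = 360 + 146.6667 = 506.6667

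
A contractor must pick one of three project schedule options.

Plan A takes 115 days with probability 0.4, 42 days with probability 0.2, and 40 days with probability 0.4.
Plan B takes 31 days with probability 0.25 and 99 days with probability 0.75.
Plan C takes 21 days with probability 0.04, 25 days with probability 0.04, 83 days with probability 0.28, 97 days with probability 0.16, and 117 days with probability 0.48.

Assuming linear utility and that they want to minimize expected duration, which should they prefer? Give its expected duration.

Plan A (70.4 days)

Plan A = 0.4 × 115 + 0.2 × 42 + 0.4 × 40 = 46 + 8.4 + 16 = 70.4
Plan B = 0.25 × 31 + 0.75 × 99 = 7.75 + 74.25 = 82
Plan C = 0.04 × 21 + 0.04 × 25 + 0.28 × 83 + 0.16 × 97 + 0.48 × 117 = 0.84 + 1 + 23.24 + 15.52 + 56.16 = 96.76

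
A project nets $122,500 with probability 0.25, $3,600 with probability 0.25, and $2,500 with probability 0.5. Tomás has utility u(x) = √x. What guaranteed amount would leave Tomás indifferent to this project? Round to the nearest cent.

E[u] = 0.25·√122500 + 0.25·√3600 + 0.5·√2500 = 0.25·350 + 0.25·60 + 0.5·50 = 127.5
CE = (127.5)² = 16256.25

$16,256.25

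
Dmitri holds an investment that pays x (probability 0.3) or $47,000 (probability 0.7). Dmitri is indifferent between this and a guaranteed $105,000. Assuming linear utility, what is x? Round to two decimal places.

x = $240,333.33

0.3·x + 0.7·47000 = 105000
0.3·x = 105000 − 32900 = 72100
x = 72100 / 0.3 = 240333.3333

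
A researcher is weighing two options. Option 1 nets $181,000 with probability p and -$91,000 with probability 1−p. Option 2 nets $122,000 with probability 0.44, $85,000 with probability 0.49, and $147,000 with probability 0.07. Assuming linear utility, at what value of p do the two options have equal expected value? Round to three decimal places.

p = 0.723

EV(Option 2) = 0.44 × 122000 + 0.49 × 85000 + 0.07 × 147000 = 53680 + 41650 + 10290 = 105620
p·181000 + (1−p)·(-91000) = 105620
272000p − 91000 = 105620
p = (105620 + 91000) / 272000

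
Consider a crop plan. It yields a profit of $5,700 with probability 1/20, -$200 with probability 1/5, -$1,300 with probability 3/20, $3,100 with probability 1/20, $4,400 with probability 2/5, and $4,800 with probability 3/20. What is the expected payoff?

$2,685

EV = 1/20 × 5700 + 1/5 × (-200) + 3/20 × (-1300) + 1/20 × 3100 + 2/5 × 4400 + 3/20 × 4800 = 285 − 40 − 195 + 155 + 1760 + 720 = 2685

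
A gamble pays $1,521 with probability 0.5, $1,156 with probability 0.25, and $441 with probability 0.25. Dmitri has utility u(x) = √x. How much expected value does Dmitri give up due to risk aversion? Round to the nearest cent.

E[u] = 0.5·√1521 + 0.25·√1156 + 0.25·√441 = 0.5·39 + 0.25·34 + 0.25·21 = 33.25
CE = (33.25)² = 1105.5625
Risk premium = EV − CE = 1159.75 − 1105.5625 = 54.1875

$54.19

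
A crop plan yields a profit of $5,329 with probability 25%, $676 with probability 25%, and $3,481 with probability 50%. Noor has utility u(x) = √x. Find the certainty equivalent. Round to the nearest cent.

E[u] = 0.25·√5329 + 0.25·√676 + 0.5·√3481 = 0.25·73 + 0.25·26 + 0.5·59 = 54.25
CE = (54.25)² = 2943.0625

$2,943.06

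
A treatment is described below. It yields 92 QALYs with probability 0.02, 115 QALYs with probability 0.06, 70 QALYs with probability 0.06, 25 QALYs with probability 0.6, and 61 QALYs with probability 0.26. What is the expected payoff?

EV = 0.02 × 92 + 0.06 × 115 + 0.06 × 70 + 0.6 × 25 + 0.26 × 61 = 1.84 + 6.9 + 4.2 + 15 + 15.86 = 43.8

43.8 QALYs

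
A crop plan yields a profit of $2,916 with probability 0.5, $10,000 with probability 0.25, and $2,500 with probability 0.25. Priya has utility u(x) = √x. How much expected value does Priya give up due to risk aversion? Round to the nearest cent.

E[u] = 0.5·√2916 + 0.25·√10000 + 0.25·√2500 = 0.5·54 + 0.25·100 + 0.25·50 = 64.5
CE = (64.5)² = 4160.25
Risk premium = EV − CE = 4583 − 4160.25 = 422.75

$422.75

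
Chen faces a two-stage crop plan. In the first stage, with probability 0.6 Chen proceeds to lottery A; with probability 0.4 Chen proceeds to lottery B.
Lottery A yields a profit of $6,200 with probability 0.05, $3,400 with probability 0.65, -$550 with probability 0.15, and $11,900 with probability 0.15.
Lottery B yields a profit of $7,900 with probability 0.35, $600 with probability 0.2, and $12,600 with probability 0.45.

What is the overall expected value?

EV(A) = 0.05 × 6200 + 0.65 × 3400 + 0.15 × (-550) + 0.15 × 11900 = 310 + 2210 − 82.5 + 1785 = 4222.5
EV(B) = 0.35 × 7900 + 0.2 × 600 + 0.45 × 12600 = 2765 + 120 + 5670 = 8555
Overall = 0.6 × 4222.5 + 0.4 × 8555 = 2533.5 + 3422 = 5955.5

$5,955.50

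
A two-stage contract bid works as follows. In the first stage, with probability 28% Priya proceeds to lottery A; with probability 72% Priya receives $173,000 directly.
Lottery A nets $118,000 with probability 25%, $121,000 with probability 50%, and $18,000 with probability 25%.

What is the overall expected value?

EV(A) = 0.25 × 118000 + 0.5 × 121000 + 0.25 × 18000 = 29500 + 60500 + 4500 = 94500
Branch B: 173000 (certain)
Overall = 0.28 × 94500 + 0.72 × 173000 = 26460 + 124560 = 151020

$151,020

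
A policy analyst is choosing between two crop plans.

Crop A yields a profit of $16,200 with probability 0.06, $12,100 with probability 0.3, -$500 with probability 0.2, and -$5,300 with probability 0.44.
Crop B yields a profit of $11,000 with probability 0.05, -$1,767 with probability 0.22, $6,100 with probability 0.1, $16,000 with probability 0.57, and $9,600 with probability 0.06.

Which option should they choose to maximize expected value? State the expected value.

Crop B ($10,467.26)

Crop A = 0.06 × 16200 + 0.3 × 12100 + 0.2 × (-500) + 0.44 × (-5300) = 972 + 3630 − 100 − 2332 = 2170
Crop B = 0.05 × 11000 + 0.22 × (-1767) + 0.1 × 6100 + 0.57 × 16000 + 0.06 × 9600 = 550 − 388.74 + 610 + 9120 + 576 = 10467.26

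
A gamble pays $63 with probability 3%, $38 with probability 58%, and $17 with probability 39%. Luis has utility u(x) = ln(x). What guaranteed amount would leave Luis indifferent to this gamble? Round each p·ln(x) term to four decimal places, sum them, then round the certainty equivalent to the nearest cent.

$28.19

E[u] = 0.03·ln(63) + 0.58·ln(38) + 0.39·ln(17) = 0.1243 + 2.1098 + 1.1050 = 3.3391
CE = e^3.3391 ≈ 28.19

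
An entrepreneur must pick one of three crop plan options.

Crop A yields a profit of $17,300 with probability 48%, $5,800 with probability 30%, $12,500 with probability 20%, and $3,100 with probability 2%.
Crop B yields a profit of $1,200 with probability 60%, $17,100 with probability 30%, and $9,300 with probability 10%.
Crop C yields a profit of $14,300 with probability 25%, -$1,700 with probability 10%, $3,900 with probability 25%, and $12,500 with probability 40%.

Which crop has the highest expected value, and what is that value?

Crop A ($12,606)

Crop A = 0.48 × 17300 + 0.3 × 5800 + 0.2 × 12500 + 0.02 × 3100 = 8304 + 1740 + 2500 + 62 = 12606
Crop B = 0.6 × 1200 + 0.3 × 17100 + 0.1 × 9300 = 720 + 5130 + 930 = 6780
Crop C = 0.25 × 14300 + 0.1 × (-1700) + 0.25 × 3900 + 0.4 × 12500 = 3575 − 170 + 975 + 5000 = 9380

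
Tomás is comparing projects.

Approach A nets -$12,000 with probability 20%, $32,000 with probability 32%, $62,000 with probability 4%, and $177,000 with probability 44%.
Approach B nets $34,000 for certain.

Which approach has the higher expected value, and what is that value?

Approach A = 0.2 × (-12000) + 0.32 × 32000 + 0.04 × 62000 + 0.44 × 177000 = -2400 + 10240 + 2480 + 77880 = 88200
Approach B: 34000 (certain)

Approach A ($88,200)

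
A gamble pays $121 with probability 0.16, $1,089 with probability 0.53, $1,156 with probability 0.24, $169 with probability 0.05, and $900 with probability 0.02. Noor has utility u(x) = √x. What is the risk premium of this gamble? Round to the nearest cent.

$79.02

E[u] = 0.16·√121 + 0.53·√1089 + 0.24·√1156 + 0.05·√169 + 0.02·√900 = 0.16·11 + 0.53·33 + 0.24·34 + 0.05·13 + 0.02·30 = 28.66
CE = (28.66)² = 821.3956
Risk premium = EV − CE = 900.42 − 821.3956 = 79.0244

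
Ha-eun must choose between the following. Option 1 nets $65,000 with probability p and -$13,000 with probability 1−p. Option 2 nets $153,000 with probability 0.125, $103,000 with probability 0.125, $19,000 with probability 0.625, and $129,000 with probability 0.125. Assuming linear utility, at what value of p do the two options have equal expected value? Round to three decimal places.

p = 0.936

EV(Option 2) = 0.125 × 153000 + 0.125 × 103000 + 0.625 × 19000 + 0.125 × 129000 = 19125 + 12875 + 11875 + 16125 = 60000
p·65000 + (1−p)·(-13000) = 60000
78000p − 13000 = 60000
p = (60000 + 13000) / 78000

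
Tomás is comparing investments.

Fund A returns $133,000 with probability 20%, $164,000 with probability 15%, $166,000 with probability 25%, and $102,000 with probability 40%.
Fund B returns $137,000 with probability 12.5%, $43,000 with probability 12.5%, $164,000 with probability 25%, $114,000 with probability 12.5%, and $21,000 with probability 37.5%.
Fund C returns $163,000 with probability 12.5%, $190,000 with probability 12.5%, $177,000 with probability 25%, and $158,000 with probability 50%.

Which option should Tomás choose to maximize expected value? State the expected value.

Fund C ($167,375)

Fund A = 0.2 × 133000 + 0.15 × 164000 + 0.25 × 166000 + 0.4 × 102000 = 26600 + 24600 + 41500 + 40800 = 133500
Fund B = 0.125 × 137000 + 0.125 × 43000 + 0.25 × 164000 + 0.125 × 114000 + 0.375 × 21000 = 17125 + 5375 + 41000 + 14250 + 7875 = 85625
Fund C = 0.125 × 163000 + 0.125 × 190000 + 0.25 × 177000 + 0.5 × 158000 = 20375 + 23750 + 44250 + 79000 = 167375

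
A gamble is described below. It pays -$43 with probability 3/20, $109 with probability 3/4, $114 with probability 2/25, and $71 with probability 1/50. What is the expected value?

$85.84

EV = 3/20 × (-43) + 3/4 × 109 + 2/25 × 114 + 1/50 × 71 = -6.45 + 81.75 + 9.12 + 1.42 = 85.84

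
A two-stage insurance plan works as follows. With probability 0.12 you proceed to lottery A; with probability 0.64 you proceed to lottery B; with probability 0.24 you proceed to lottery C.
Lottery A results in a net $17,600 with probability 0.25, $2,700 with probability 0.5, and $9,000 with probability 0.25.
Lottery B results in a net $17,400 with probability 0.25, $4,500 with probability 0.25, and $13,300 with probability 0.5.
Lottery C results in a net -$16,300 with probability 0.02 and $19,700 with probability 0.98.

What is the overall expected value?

$13,275.20

EV(A) = 0.25 × 17600 + 0.5 × 2700 + 0.25 × 9000 = 4400 + 1350 + 2250 = 8000
EV(B) = 0.25 × 17400 + 0.25 × 4500 + 0.5 × 13300 = 4350 + 1125 + 6650 = 12125
EV(C) = 0.02 × (-16300) + 0.98 × 19700 = -326 + 19306 = 18980
Overall = 0.12 × 8000 + 0.64 × 12125 + 0.24 × 18980 = 960 + 7760 + 4555.2 = 13275.2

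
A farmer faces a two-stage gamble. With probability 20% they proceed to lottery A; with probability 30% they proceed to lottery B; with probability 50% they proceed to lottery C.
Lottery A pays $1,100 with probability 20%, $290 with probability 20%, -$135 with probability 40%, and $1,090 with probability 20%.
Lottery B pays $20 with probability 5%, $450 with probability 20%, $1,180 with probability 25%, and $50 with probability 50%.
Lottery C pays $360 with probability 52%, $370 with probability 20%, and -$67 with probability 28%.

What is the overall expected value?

$332.92

EV(A) = 0.2 × 1100 + 0.2 × 290 + 0.4 × (-135) + 0.2 × 1090 = 220 + 58 − 54 + 218 = 442
EV(B) = 0.05 × 20 + 0.2 × 450 + 0.25 × 1180 + 0.5 × 50 = 1 + 90 + 295 + 25 = 411
EV(C) = 0.52 × 360 + 0.2 × 370 + 0.28 × (-67) = 187.2 + 74 − 18.76 = 242.44
Overall = 0.2 × 442 + 0.3 × 411 + 0.5 × 242.44 = 88.4 + 123.3 + 121.22 = 332.92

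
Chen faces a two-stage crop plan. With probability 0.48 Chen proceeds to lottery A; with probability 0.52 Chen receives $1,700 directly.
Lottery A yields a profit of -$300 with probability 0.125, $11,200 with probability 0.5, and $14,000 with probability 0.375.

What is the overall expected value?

$6,074

EV(A) = 0.125 × (-300) + 0.5 × 11200 + 0.375 × 14000 = -37.5 + 5600 + 5250 = 10812.5
Branch B: 1700 (certain)
Overall = 0.48 × 10812.5 + 0.52 × 1700 = 5190 + 884 = 6074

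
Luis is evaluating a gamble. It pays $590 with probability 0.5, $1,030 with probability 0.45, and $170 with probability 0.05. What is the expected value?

EV = 0.5 × 590 + 0.45 × 1030 + 0.05 × 170 = 295 + 463.5 + 8.5 = 767

$767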